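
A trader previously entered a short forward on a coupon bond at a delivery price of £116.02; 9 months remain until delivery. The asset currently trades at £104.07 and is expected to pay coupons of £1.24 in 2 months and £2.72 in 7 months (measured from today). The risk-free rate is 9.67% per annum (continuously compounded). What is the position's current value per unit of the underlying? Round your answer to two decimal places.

£7.62

PV(remaining coupons) I = 1.24·e^(−0.0967·2/12) + 2.72·e^(−0.0967·7/12) = 3.7910
Current forward F = (S − I)·e^(rT) = (104.07 − 3.7910)·e^(0.0967·9/12) = 100.2790 × 1.075220 = 107.8220
Value (long) = (F − K)·e^(−rT) = (107.8220 − 116.02) × 0.930042 = -7.6245
Short position value = −(long value) = £7.62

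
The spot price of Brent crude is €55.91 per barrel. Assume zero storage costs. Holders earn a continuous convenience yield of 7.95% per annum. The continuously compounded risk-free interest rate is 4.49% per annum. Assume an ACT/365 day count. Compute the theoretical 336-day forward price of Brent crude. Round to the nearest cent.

Net carry = r + u − y = 0.0449 + 0.0000 − 0.0795 = -0.0346
F = S·e^((r+u−y)T) = 55.91 · e^(-0.0346 × 336/365) = 55.91 · e^-0.031851
= 55.91 × 0.968651 = €54.16 per barrel

€54.16 per barrel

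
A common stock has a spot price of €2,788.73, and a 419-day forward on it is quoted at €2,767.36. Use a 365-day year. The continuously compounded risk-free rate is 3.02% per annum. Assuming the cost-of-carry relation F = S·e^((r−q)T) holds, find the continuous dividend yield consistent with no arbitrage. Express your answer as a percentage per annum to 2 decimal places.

3.69%

From F = S·e^((r−q)T): (r − q) = ln(F/S)/T
ln(2767.36/2788.73) = ln(0.992337) = -0.007693
(r − q) = -0.007693 / (419/365) = -0.006702
q = r − ln(F/S)/T = 0.0302 + 0.006702 = 0.036902
q = 3.69%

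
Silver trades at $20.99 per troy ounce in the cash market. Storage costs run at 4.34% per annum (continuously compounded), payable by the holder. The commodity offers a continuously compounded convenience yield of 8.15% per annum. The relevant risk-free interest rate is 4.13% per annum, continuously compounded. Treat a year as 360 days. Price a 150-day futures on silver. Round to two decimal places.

$21.02 per troy ounce

Net carry = r + u − y = 0.0413 + 0.0434 − 0.0815 = 0.0032
F = S·e^((r+u−y)T) = 20.99 · e^(0.0032 × 150/360) = 20.99 · e^0.001333
= 20.99 × 1.001334 = $21.02 per troy ounce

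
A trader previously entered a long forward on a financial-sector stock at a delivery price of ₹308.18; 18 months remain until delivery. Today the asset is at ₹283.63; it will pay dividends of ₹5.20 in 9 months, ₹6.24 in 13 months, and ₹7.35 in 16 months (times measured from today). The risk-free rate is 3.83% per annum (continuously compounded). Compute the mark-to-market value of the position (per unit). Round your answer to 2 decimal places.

-₹25.37

PV(remaining dividends) I = 5.20·e^(−0.0383·9/12) + 6.24·e^(−0.0383·13/12) + 7.35·e^(−0.0383·16/12) = 18.0232
Current forward F = (S − I)·e^(rT) = (283.63 − 18.0232)·e^(0.0383·18/12) = 265.6068 × 1.059132 = 281.3127
Value (long) = (F − K)·e^(−rT) = (281.3127 − 308.18) × 0.944169 = -25.3673
Value = -₹25.37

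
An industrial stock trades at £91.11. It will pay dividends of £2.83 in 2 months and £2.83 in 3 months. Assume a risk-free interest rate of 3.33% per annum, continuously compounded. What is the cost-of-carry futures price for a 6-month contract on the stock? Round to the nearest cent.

£86.92

PV(dividends) I = 2.83·e^(−0.0333·2/12) + 2.83·e^(−0.0333·3/12)
I = 2.8143 + 2.8065 = 5.6208
F = (S − I)·e^(rT) = (91.11 − 5.6208) · e^(0.0333·6/12)
= 85.4892 · e^0.016650 = 85.4892 × 1.016789 = £86.92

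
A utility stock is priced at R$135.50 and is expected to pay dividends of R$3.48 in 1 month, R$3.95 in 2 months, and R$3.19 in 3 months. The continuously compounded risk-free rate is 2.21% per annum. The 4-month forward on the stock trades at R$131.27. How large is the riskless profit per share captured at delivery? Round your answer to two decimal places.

R$5.43 per share

PV(dividends) I = 3.48·e^(−0.0221·1/12) + 3.95·e^(−0.0221·2/12) + 3.19·e^(−0.0221·3/12) = 10.5815
Fair forward F* = (S − I)·e^(rT) = (135.50 − 10.5815)·e^0.007367 = 124.9185 × 1.007394 = 125.8421
Market R$131.27 > fair 125.8421: forward overpriced → cash-and-carry (borrow at r, buy the stock and collect the dividends, short the forward).
Profit at T = |F_mkt − F*| = |131.27 − 125.8421| = R$5.43 per share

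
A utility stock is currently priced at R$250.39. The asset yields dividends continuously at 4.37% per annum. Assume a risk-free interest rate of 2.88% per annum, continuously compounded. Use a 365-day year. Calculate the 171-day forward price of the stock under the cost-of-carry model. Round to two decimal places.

F = S·e^((r − q)T) = 250.39 · e^((0.0288 − 0.0437) × 171/365)
= 250.39 · e^-0.006981 = 250.39 × 0.993043
F = R$248.65

R$248.65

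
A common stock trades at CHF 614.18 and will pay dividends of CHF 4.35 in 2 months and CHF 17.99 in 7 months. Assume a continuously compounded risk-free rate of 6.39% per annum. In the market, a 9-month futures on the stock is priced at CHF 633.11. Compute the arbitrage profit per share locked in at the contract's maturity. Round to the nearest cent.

CHF 11.48 per share

PV(dividends) I = 4.35·e^(−0.0639·2/12) + 17.99·e^(−0.0639·7/12) = 21.6357
Fair futures F* = (S − I)·e^(rT) = (614.18 − 21.6357)·e^0.047925 = 592.5443 × 1.049092 = 621.6335
Market CHF 633.11 > fair 621.6335: forward overpriced → cash-and-carry (borrow at r, buy the stock and collect the dividends, short the forward).
Profit at T = |F_mkt − F*| = |633.11 − 621.6335| = CHF 11.48 per share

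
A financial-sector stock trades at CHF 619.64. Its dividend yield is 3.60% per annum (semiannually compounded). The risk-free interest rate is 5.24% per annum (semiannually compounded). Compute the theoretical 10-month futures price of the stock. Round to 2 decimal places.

CHF 627.98

F = S · (1+r/2)^(2T) / (1+q/2)^(2T)
= 619.64 × 1.044047 / 1.030180 = 619.64 × 1.013461
F = CHF 627.98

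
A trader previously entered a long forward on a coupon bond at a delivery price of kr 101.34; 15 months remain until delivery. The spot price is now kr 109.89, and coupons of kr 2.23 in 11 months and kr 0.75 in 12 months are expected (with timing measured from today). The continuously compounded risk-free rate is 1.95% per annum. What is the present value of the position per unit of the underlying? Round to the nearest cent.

kr 8.06

PV(remaining coupons) I = 2.23·e^(−0.0195·11/12) + 0.75·e^(−0.0195·12/12) = 2.9260
Current forward F = (S − I)·e^(rT) = (109.89 − 2.9260)·e^(0.0195·15/12) = 106.9640 × 1.024674 = 109.6032
Value (long) = (F − K)·e^(−rT) = (109.6032 − 101.34) × 0.975920 = 8.0642
Value = kr 8.06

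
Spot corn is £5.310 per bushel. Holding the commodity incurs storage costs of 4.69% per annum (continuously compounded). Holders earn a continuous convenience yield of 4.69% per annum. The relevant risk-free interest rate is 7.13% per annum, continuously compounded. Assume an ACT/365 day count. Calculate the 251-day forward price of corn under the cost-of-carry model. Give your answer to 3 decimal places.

£5.577 per bushel

Net carry = r + u − y = 0.0713 + 0.0469 − 0.0469 = 0.0713
F = S·e^((r+u−y)T) = 5.310 · e^(0.0713 × 251/365) = 5.310 · e^0.049031
= 5.310 × 1.050253 = £5.577 per bushel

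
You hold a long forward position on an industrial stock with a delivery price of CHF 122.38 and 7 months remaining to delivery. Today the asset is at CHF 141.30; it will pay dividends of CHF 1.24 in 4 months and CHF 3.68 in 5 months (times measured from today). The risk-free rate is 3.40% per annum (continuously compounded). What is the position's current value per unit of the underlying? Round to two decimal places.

CHF 16.47

PV(remaining dividends) I = 1.24·e^(−0.0340·4/12) + 3.68·e^(−0.0340·5/12) = 4.8543
Current forward F = (S − I)·e^(rT) = (141.30 − 4.8543)·e^(0.0340·7/12) = 136.4457 × 1.020031 = 139.1788
Value (long) = (F − K)·e^(−rT) = (139.1788 − 122.38) × 0.980362 = 16.4689
Value = CHF 16.47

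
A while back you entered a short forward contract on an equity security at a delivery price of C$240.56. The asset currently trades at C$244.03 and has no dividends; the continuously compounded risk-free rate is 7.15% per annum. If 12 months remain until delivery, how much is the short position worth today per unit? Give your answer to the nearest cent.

-C$20.07

Current fair forward for the remaining 12 months: F = S·e^(r·T), r = 0.0715
F = 244.03 · e^(0.0715 × 12/12) = 244.03 × 1.074118 = 262.1170
Value of long forward = (F − K)·e^(−rT) = (262.1170 − 240.56) · e^(−0.0715·12/12)
= 21.5570 × 0.930996 = 20.07
Short position value = −(long value) = -C$20.07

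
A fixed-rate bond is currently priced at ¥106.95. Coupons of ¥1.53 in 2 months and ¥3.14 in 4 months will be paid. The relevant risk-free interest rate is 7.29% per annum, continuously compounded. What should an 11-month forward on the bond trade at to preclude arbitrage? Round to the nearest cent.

¥109.45

PV(coupons) I = 1.53·e^(−0.0729·2/12) + 3.14·e^(−0.0729·4/12)
I = 1.5115 + 3.0646 = 4.5761
F = (S − I)·e^(rT) = (106.95 − 4.5761) · e^(0.0729·11/12)
= 102.3739 · e^0.066825 = 102.3739 × 1.069108 = ¥109.45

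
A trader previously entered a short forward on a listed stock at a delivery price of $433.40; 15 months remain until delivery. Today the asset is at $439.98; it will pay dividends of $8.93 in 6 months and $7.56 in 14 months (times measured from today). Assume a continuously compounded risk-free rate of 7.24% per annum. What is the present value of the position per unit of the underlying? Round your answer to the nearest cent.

-$28.52

PV(remaining dividends) I = 8.93·e^(−0.0724·6/12) + 7.56·e^(−0.0724·14/12) = 15.5602
Current forward F = (S − I)·e^(rT) = (439.98 − 15.5602)·e^(0.0724·15/12) = 424.4198 × 1.094722 = 464.6217
Value (long) = (F − K)·e^(−rT) = (464.6217 − 433.40) × 0.913474 = 28.5202
Short position value = −(long value) = -$28.52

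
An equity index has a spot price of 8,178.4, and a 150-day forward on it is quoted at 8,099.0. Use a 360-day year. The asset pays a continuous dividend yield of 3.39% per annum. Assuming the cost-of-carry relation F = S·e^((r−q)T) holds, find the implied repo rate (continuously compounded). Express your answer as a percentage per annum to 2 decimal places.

From F = S·e^((r−q)T): (r − q) = ln(F/S)/T
ln(8099.0/8178.4) = ln(0.990291) = -0.009756
(r − q) = -0.009756 / (150/360) = -0.023414
r = ln(F/S)/T + q = -0.023414 + 0.0339 = 0.010486
r = 1.05%

1.05%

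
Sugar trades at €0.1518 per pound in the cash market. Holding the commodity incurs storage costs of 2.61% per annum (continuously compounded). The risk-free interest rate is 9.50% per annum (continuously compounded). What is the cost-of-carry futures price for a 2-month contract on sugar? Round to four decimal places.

Net carry = r + u − y = 0.0950 + 0.0261 − 0.0000 = 0.1211
F = S·e^((r+u−y)T) = 0.1518 · e^(0.1211 × 2/12) = 0.1518 · e^0.020183
= 0.1518 × 1.020388 = €0.1549 per pound

€0.1549 per pound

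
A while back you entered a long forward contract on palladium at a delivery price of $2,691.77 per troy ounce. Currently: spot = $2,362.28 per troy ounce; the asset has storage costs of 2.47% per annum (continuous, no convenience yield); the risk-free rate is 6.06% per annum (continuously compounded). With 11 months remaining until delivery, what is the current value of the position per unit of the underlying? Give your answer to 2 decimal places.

Current fair forward for the remaining 11 months: F = S·e^((r + u)·T), (r + u) = 0.0606 + 0.0247 = 0.0853
F = 2362.28 · e^(0.0853 × 11/12) = 2362.28 × 1.08132989 = 2554.4040
Value of long forward = (F − K)·e^(−rT) = (2554.4040 − 2691.77) · e^(−0.0606·11/12)
= -137.3660 × 0.94596472 = -129.94

-$129.94 per troy ounce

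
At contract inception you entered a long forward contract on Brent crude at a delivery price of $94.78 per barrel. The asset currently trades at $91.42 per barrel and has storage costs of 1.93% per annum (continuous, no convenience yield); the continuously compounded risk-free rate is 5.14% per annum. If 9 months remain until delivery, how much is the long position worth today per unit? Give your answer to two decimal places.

$1.56 per barrel

Current fair forward for the remaining 9 months: F = S·e^((r + u)·T), (r + u) = 0.0514 + 0.0193 = 0.0707
F = 91.42 · e^(0.0707 × 9/12) = 91.42 × 1.054456 = 96.3984
Value of long forward = (F − K)·e^(−rT) = (96.3984 − 94.78) · e^(−0.0514·9/12)
= 1.6184 × 0.962184 = 1.56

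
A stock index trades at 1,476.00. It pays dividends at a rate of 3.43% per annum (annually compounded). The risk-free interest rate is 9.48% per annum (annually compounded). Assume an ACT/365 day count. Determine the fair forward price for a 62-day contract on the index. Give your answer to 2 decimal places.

1,490.32

F = S · (1+r)^T / (1+q)^T
= 1476.00 × 1.01550374 / 1.00574505 = 1476.00 × 1.00970295
F = 1,490.32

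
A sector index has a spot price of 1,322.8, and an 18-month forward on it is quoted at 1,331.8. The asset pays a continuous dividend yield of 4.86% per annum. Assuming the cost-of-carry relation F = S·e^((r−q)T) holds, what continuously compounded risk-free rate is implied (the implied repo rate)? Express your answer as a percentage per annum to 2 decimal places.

5.31%

From F = S·e^((r−q)T): (r − q) = ln(F/S)/T
ln(1331.8/1322.8) = ln(1.006804) = 0.006781
(r − q) = 0.006781 / (18/12) = 0.004521
r = ln(F/S)/T + q = 0.004521 + 0.0486 = 0.053121
r = 5.31%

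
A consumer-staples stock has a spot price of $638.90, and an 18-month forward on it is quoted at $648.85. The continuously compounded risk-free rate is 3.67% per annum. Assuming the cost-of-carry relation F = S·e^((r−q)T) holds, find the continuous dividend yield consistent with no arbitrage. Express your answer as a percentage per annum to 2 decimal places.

2.64%

From F = S·e^((r−q)T): (r − q) = ln(F/S)/T
ln(648.85/638.90) = ln(1.015574) = 0.015454
(r − q) = 0.015454 / (18/12) = 0.010303
q = r − ln(F/S)/T = 0.0367 − 0.010303 = 0.026397
q = 2.64%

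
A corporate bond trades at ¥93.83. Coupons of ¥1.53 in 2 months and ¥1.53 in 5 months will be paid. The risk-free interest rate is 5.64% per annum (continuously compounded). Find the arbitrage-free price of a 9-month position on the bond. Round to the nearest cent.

PV(coupons) I = 1.53·e^(−0.0564·2/12) + 1.53·e^(−0.0564·5/12)
I = 1.5157 + 1.4945 = 3.0102
F = (S − I)·e^(rT) = (93.83 − 3.0102) · e^(0.0564·9/12)
= 90.8198 · e^0.042300 = 90.8198 × 1.043207 = ¥94.74

¥94.74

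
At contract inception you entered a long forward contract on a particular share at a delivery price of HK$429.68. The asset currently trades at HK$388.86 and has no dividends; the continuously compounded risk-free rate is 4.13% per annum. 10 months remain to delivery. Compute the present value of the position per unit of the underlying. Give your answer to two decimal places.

Current fair forward for the remaining 10 months: F = S·e^(r·T), r = 0.0413
F = 388.86 · e^(0.0413 × 10/12) = 388.86 × 1.035016 = 402.4763
Value of long forward = (F − K)·e^(−rT) = (402.4763 − 429.68) · e^(−0.0413·10/12)
= -27.2037 × 0.966169 = -26.28

-HK$26.28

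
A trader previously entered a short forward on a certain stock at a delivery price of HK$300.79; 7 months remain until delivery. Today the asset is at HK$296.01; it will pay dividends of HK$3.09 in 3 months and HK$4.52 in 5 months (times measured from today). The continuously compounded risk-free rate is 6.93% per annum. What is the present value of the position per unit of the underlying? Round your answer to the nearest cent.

HK$0.29

PV(remaining dividends) I = 3.09·e^(−0.0693·3/12) + 4.52·e^(−0.0693·5/12) = 7.4283
Current forward F = (S − I)·e^(rT) = (296.01 − 7.4283)·e^(0.0693·7/12) = 288.5817 × 1.041253 = 300.4866
Value (long) = (F − K)·e^(−rT) = (300.4866 − 300.79) × 0.960381 = -0.2914
Short position value = −(long value) = HK$0.29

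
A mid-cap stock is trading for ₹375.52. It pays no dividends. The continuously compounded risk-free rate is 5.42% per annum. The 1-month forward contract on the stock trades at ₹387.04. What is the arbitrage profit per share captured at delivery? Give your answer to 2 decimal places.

₹9.82 per share

Fair forward: F* = S·e^(carry·T), with carry = r = 0.0542
F* = 375.52 · e^(0.0542 × 1/12) = 375.52 · e^0.004517 = 375.52 × 1.004527 = ₹377.2200
Market ₹387.04 > fair ₹377.2200: forward overpriced → cash-and-carry (buy spot, short the forward).
At maturity, profit = |F_mkt − F*| = |387.04 − 377.2200| = ₹9.82 per share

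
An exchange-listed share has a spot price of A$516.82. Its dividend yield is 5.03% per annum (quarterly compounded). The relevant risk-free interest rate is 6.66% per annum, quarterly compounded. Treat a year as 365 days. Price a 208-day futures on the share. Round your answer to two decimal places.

F = S · (1+r/4)^(4T) / (1+q/4)^(4T)
= 516.82 × 1.038358 / 1.028895 = 516.82 × 1.009197
F = A$521.57

A$521.57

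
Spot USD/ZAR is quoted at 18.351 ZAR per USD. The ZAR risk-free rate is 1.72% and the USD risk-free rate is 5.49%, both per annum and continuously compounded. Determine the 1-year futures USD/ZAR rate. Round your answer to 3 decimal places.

F = S·e^((r_ZAR − r_USD)T) = 18.351 · e^((0.0172 − 0.0549) × 1)
= 18.351 · e^-0.037700 = 18.351 × 0.963002
F = 17.672 ZAR per USD

17.672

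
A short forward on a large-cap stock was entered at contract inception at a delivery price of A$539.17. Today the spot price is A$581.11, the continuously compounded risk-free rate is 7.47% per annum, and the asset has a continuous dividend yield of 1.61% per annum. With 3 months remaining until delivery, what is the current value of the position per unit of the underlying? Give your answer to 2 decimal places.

-A$49.58

Current fair forward for the remaining 3 months: F = S·e^((r − q)·T), (r − q) = 0.0747 − 0.0161 = 0.0586
F = 581.11 · e^(0.0586 × 3/12) = 581.11 × 1.014758 = 589.6860
Value of long forward = (F − K)·e^(−rT) = (589.6860 − 539.17) · e^(−0.0747·3/12)
= 50.5160 × 0.981498 = 49.58
Short position value = −(long value) = -A$49.58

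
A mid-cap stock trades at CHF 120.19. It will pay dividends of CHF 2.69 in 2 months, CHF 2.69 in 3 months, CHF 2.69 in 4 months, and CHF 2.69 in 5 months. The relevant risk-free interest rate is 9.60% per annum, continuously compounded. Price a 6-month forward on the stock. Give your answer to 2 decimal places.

PV(dividends) I = 2.69·e^(−0.0960·2/12) + 2.69·e^(−0.0960·3/12) + 2.69·e^(−0.0960·4/12) + 2.69·e^(−0.0960·5/12)
I = 2.6473 + 2.6262 + 2.6053 + 2.5845 = 10.4633
F = (S − I)·e^(rT) = (120.19 − 10.4633) · e^(0.0960·6/12)
= 109.7267 · e^0.048000 = 109.7267 × 1.049171 = CHF 115.12

CHF 115.12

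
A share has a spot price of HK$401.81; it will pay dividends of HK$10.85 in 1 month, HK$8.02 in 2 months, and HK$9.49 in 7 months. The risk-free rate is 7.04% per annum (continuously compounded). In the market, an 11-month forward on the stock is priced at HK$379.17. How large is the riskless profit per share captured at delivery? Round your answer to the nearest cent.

PV(dividends) I = 10.85·e^(−0.0704·1/12) + 8.02·e^(−0.0704·2/12) + 9.49·e^(−0.0704·7/12) = 27.8212
Fair forward F* = (S − I)·e^(rT) = (401.81 − 27.8212)·e^0.064533 = 373.9888 × 1.066661 = 398.9193
Market HK$379.17 < fair 398.9193: forward underpriced → reverse cash-and-carry (short the stock, invest proceeds at r, pay the dividends, go long the forward).
Profit at T = |F_mkt − F*| = |379.17 − 398.9193| = HK$19.75 per share

HK$19.75 per share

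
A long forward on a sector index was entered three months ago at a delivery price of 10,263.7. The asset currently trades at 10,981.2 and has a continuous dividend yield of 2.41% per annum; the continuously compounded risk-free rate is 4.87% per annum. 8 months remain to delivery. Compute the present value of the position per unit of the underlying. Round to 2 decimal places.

Current fair forward for the remaining 8 months: F = S·e^((r − q)·T), (r − q) = 0.0487 − 0.0241 = 0.0246
F = 10981.2 · e^(0.0246 × 8/12) = 10981.2 × 1.01653522 = 11162.7766
Value of long forward = (F − K)·e^(−rT) = (11162.7766 − 10263.7) · e^(−0.0487·8/12)
= 899.0766 × 0.96805472 = 870.36

870.36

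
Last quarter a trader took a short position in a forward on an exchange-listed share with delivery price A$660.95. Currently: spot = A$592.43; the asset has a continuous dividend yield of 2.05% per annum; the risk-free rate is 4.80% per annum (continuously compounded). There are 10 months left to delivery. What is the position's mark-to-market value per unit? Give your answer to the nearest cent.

A$52.64

Current fair forward for the remaining 10 months: F = S·e^((r − q)·T), (r − q) = 0.0480 − 0.0205 = 0.0275
F = 592.43 · e^(0.0275 × 10/12) = 592.43 × 1.023181 = 606.1631
Value of long forward = (F − K)·e^(−rT) = (606.1631 − 660.95) · e^(−0.0480·10/12)
= -54.7869 × 0.960789 = -52.64
Short position value = −(long value) = A$52.64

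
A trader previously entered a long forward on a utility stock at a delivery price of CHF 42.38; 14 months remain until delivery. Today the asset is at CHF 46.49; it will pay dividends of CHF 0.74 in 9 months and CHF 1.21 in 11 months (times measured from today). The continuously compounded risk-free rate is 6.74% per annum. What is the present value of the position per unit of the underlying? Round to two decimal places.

PV(remaining dividends) I = 0.74·e^(−0.0674·9/12) + 1.21·e^(−0.0674·11/12) = 1.8410
Current forward F = (S − I)·e^(rT) = (46.49 − 1.8410)·e^(0.0674·14/12) = 44.6490 × 1.081808 = 48.3016
Value (long) = (F − K)·e^(−rT) = (48.3016 − 42.38) × 0.924379 = 5.4738
Value = CHF 5.47

CHF 5.47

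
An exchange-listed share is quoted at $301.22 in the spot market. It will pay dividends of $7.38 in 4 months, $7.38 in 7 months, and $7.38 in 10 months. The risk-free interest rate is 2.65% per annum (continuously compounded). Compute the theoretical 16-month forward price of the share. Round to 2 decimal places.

PV(dividends) I = 7.38·e^(−0.0265·4/12) + 7.38·e^(−0.0265·7/12) + 7.38·e^(−0.0265·10/12)
I = 7.3151 + 7.2668 + 7.2188 = 21.8007
F = (S − I)·e^(rT) = (301.22 − 21.8007) · e^(0.0265·16/12)
= 279.4193 · e^0.035333 = 279.4193 × 1.035965 = $289.47

$289.47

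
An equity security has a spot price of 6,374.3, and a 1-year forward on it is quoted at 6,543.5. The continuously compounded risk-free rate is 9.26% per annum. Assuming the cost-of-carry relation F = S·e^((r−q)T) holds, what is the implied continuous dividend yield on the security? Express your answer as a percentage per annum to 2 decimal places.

From F = S·e^((r−q)T): (r − q) = ln(F/S)/T
ln(6543.5/6374.3) = ln(1.026544) = 0.026198
(r − q) = 0.026198 / (1) = 0.026198
q = r − ln(F/S)/T = 0.0926 − 0.026198 = 0.066402
q = 6.64%

6.64%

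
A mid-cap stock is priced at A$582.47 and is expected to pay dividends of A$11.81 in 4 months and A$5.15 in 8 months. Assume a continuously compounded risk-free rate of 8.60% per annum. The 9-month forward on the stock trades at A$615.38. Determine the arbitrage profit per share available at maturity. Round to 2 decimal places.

PV(dividends) I = 11.81·e^(−0.0860·4/12) + 5.15·e^(−0.0860·8/12) = 16.3393
Fair forward F* = (S − I)·e^(rT) = (582.47 − 16.3393)·e^0.064500 = 566.1307 × 1.066626 = 603.8497
Market A$615.38 > fair 603.8497: forward overpriced → cash-and-carry (borrow at r, buy the stock and collect the dividends, short the forward).
Profit at T = |F_mkt − F*| = |615.38 − 603.8497| = A$11.53 per share

A$11.53 per share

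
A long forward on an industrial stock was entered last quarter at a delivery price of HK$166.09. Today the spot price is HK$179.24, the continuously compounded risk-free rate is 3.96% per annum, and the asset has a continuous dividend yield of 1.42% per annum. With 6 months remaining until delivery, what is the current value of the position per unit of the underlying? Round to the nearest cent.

HK$15.14

Current fair forward for the remaining 6 months: F = S·e^((r − q)·T), (r − q) = 0.0396 − 0.0142 = 0.0254
F = 179.24 · e^(0.0254 × 6/12) = 179.24 × 1.012781 = 181.5309
Value of long forward = (F − K)·e^(−rT) = (181.5309 − 166.09) · e^(−0.0396·6/12)
= 15.4409 × 0.980395 = 15.14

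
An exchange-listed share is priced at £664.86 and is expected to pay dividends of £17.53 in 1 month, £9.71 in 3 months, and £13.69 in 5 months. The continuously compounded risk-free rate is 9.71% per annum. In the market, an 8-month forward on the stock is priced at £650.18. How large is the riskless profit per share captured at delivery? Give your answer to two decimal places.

PV(dividends) I = 17.53·e^(−0.0971·1/12) + 9.71·e^(−0.0971·3/12) + 13.69·e^(−0.0971·5/12) = 40.0130
Fair forward F* = (S − I)·e^(rT) = (664.86 − 40.0130)·e^0.064733 = 624.8470 × 1.066874 = 666.6330
Market £650.18 < fair 666.6330: forward underpriced → reverse cash-and-carry (short the stock, invest proceeds at r, pay the dividends, go long the forward).
Profit at T = |F_mkt − F*| = |650.18 − 666.6330| = £16.45 per share

£16.45 per share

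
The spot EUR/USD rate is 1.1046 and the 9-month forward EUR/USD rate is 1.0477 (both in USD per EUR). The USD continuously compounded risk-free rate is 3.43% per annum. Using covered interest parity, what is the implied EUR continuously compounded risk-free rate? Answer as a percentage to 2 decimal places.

F = S·e^((r_USD − r_EUR)T) ⇒ r_EUR = r_USD − ln(F/S)/T
ln(1.0477/1.1046) = -0.052886; /(9/12) = -0.070515
r_EUR = 0.0343 + 0.070515 = 0.104815
r_EUR = 10.48%

10.48%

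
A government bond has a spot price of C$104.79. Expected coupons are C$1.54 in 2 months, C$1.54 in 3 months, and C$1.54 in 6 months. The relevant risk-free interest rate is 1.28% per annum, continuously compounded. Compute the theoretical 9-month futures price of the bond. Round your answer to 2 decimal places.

C$101.15

PV(coupons) I = 1.54·e^(−0.0128·2/12) + 1.54·e^(−0.0128·3/12) + 1.54·e^(−0.0128·6/12)
I = 1.5367 + 1.5351 + 1.5302 = 4.6020
F = (S − I)·e^(rT) = (104.79 − 4.6020) · e^(0.0128·9/12)
= 100.1880 · e^0.009600 = 100.1880 × 1.009646 = C$101.15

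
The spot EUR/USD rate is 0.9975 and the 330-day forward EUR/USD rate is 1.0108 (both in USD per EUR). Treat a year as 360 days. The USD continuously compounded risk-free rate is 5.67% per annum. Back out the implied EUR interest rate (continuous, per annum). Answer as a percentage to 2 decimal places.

4.23%

F = S·e^((r_USD − r_EUR)T) ⇒ r_EUR = r_USD − ln(F/S)/T
ln(1.0108/0.9975) = 0.013245; /(330/360) = 0.014449
r_EUR = 0.0567 − 0.014449 = 0.042251
r_EUR = 4.23%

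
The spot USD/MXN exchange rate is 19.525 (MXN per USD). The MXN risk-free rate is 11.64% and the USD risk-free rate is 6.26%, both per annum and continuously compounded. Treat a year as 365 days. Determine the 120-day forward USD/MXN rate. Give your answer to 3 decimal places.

19.873

F = S·e^((r_MXN − r_USD)T) = 19.525 · e^((0.1164 − 0.0626) × 120/365)
= 19.525 · e^0.017688 = 19.525 × 1.017845
F = 19.873 MXN per USD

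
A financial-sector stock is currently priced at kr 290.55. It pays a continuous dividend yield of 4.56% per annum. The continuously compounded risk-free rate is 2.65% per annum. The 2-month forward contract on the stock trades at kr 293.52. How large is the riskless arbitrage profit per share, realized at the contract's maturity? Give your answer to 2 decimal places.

Fair forward: F* = S·e^(carry·T), with carry = (r − q) = 0.0265 − 0.0456 = -0.0191
F* = 290.55 · e^(-0.0191 × 2/12) = 290.55 · e^-0.003183 = 290.55 × 0.996822 = kr 289.6266
Market kr 293.52 > fair kr 289.6266: forward overpriced → cash-and-carry (buy spot, short the forward).
At maturity, profit = |F_mkt − F*| = |293.52 − 289.6266| = kr 3.89 per share

kr 3.89 per share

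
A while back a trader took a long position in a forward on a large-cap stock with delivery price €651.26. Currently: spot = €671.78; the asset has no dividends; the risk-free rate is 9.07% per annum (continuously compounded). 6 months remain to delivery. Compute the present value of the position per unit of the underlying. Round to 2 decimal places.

Current fair forward for the remaining 6 months: F = S·e^(r·T), r = 0.0907
F = 671.78 · e^(0.0907 × 6/12) = 671.78 × 1.046394 = 702.9466
Value of long forward = (F − K)·e^(−rT) = (702.9466 − 651.26) · e^(−0.0907·6/12)
= 51.6866 × 0.955663 = 49.39

€49.39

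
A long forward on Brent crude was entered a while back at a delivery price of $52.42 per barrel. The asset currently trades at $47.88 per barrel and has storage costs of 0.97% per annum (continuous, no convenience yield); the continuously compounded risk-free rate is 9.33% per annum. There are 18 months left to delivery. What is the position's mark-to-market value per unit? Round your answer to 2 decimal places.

$3.01 per barrel

Current fair forward for the remaining 18 months: F = S·e^((r + u)·T), (r + u) = 0.0933 + 0.0097 = 0.1030
F = 47.88 · e^(0.1030 × 18/12) = 47.88 × 1.167074 = 55.8795
Value of long forward = (F − K)·e^(−rT) = (55.8795 − 52.42) · e^(−0.0933·18/12)
= 3.4595 × 0.869402 = 3.01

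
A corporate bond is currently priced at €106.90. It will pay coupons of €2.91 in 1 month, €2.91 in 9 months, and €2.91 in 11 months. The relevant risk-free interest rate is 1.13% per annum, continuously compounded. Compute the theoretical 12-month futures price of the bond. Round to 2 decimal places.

€99.34

PV(coupons) I = 2.91·e^(−0.0113·1/12) + 2.91·e^(−0.0113·9/12) + 2.91·e^(−0.0113·11/12)
I = 2.9073 + 2.8854 + 2.8800 = 8.6727
F = (S − I)·e^(rT) = (106.90 − 8.6727) · e^(0.0113·12/12)
= 98.2273 · e^0.011300 = 98.2273 × 1.011364 = €99.34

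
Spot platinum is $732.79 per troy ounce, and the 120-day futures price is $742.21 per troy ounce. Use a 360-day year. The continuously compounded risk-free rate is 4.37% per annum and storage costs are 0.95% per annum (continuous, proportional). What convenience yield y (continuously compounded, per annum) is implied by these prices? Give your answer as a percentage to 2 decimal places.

F = S·e^((r+u−y)T) ⇒ (r+u−y) = ln(F/S)/T
ln(742.21/732.79) = 0.012773; /T ⇒ 0.038319
y = r + u − ln(F/S)/T = 0.0437 + 0.0095 − 0.038319 = 0.014881
y = 1.49%

1.49%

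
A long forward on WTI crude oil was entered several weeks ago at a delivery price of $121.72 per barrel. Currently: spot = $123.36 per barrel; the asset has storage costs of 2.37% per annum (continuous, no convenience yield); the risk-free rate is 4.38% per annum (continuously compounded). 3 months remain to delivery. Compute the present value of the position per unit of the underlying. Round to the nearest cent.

Current fair forward for the remaining 3 months: F = S·e^((r + u)·T), (r + u) = 0.0438 + 0.0237 = 0.0675
F = 123.36 · e^(0.0675 × 3/12) = 123.36 × 1.017018 = 125.4593
Value of long forward = (F − K)·e^(−rT) = (125.4593 − 121.72) · e^(−0.0438·3/12)
= 3.7393 × 0.989110 = 3.70

$3.70 per barrel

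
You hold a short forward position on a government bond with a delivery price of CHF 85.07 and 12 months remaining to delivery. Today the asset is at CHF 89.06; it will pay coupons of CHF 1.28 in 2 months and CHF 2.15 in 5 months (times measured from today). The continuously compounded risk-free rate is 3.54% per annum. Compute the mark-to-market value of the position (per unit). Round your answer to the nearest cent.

-CHF 3.56

PV(remaining coupons) I = 1.28·e^(−0.0354·2/12) + 2.15·e^(−0.0354·5/12) = 3.3910
Current forward F = (S − I)·e^(rT) = (89.06 − 3.3910)·e^(0.0354·12/12) = 85.6690 × 1.036034 = 88.7560
Value (long) = (F − K)·e^(−rT) = (88.7560 − 85.07) × 0.965219 = 3.5578
Short position value = −(long value) = -CHF 3.56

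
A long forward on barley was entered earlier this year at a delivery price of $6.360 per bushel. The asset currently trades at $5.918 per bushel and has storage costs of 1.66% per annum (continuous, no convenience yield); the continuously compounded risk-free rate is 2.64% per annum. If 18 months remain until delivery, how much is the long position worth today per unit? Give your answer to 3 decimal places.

Current fair forward for the remaining 18 months: F = S·e^((r + u)·T), (r + u) = 0.0264 + 0.0166 = 0.0430
F = 5.918 · e^(0.0430 × 18/12) = 5.918 × 1.066626 = 6.3123
Value of long forward = (F − K)·e^(−rT) = (6.3123 − 6.360) · e^(−0.0264·18/12)
= -0.0477 × 0.961174 = -0.046

-$0.046 per bushel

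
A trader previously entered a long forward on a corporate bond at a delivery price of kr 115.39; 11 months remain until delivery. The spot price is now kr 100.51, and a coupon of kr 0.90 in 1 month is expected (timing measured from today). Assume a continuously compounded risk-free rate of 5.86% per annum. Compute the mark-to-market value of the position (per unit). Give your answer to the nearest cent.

PV(remaining coupons) I = 0.90·e^(−0.0586·1/12) = 0.8956
Current forward F = (S − I)·e^(rT) = (100.51 − 0.8956)·e^(0.0586·11/12) = 99.6144 × 1.055186 = 105.1117
Value (long) = (F − K)·e^(−rT) = (105.1117 − 115.39) × 0.947701 = -9.7408
Value = -kr 9.74

-kr 9.74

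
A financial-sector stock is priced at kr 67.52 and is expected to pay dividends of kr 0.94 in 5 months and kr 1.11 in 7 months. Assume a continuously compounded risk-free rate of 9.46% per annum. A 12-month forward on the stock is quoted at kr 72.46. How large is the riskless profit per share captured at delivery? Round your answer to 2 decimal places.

kr 0.39 per share

PV(dividends) I = 0.94·e^(−0.0946·5/12) + 1.11·e^(−0.0946·7/12) = 1.9541
Fair forward F* = (S − I)·e^(rT) = (67.52 − 1.9541)·e^0.094600 = 65.5659 × 1.099219 = 72.0713
Market kr 72.46 > fair 72.0713: forward overpriced → cash-and-carry (borrow at r, buy the stock and collect the dividends, short the forward).
Profit at T = |F_mkt − F*| = |72.46 − 72.0713| = kr 0.39 per share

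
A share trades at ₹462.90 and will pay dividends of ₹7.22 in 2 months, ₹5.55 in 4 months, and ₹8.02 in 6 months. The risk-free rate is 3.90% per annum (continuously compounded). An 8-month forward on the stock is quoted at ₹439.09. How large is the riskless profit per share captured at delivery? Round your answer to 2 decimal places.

₹14.95 per share

PV(dividends) I = 7.22·e^(−0.0390·2/12) + 5.55·e^(−0.0390·4/12) + 8.02·e^(−0.0390·6/12) = 20.5167
Fair forward F* = (S − I)·e^(rT) = (462.90 − 20.5167)·e^0.026000 = 442.3833 × 1.026341 = 454.0361
Market ₹439.09 < fair 454.0361: forward underpriced → reverse cash-and-carry (short the stock, invest proceeds at r, pay the dividends, go long the forward).
Profit at T = |F_mkt − F*| = |439.09 − 454.0361| = ₹14.95 per share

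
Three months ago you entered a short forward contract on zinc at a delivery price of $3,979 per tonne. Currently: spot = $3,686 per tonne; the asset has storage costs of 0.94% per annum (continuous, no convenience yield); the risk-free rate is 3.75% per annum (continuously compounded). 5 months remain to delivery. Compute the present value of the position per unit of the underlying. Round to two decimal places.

Current fair forward for the remaining 5 months: F = S·e^((r + u)·T), (r + u) = 0.0375 + 0.0094 = 0.0469
F = 3686 · e^(0.0469 × 5/12) = 3686 × 1.01973385 = 3758.7390
Value of long forward = (F − K)·e^(−rT) = (3758.7390 − 3979) · e^(−0.0375·5/12)
= -220.2610 × 0.98449644 = -216.85
Short position value = −(long value) = $216.85

$216.85 per tonne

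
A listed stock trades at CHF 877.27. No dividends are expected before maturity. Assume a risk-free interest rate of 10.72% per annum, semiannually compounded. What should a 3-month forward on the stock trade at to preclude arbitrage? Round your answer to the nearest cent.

CHF 900.47

F = S · (1+r/2)^(2T)
= 877.27 × 1.026450
F = CHF 900.47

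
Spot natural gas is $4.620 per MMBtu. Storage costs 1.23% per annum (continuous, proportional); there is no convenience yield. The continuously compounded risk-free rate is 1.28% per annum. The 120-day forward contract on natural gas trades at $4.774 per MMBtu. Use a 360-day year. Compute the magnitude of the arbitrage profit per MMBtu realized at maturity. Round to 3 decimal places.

$0.115 per MMBtu

Fair forward: F* = S·e^(carry·T), with carry = (r + u) = 0.0128 + 0.0123 = 0.0251
F* = 4.620 · e^(0.0251 × 120/360) = 4.620 · e^0.008367 = 4.620 × 1.008402 = $4.6588
Market $4.774 > fair $4.6588: forward overpriced → cash-and-carry (buy spot, short the forward).
At maturity, profit = |F_mkt − F*| = |4.774 − 4.6588| = $0.115 per MMBtu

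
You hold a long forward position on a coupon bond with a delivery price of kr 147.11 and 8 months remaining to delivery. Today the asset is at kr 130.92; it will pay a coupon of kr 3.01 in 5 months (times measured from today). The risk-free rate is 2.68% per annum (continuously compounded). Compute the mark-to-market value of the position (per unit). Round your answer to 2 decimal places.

PV(remaining coupons) I = 3.01·e^(−0.0268·5/12) = 2.9766
Current forward F = (S − I)·e^(rT) = (130.92 − 2.9766)·e^(0.0268·8/12) = 127.9434 × 1.018027 = 130.2498
Value (long) = (F − K)·e^(−rT) = (130.2498 − 147.11) × 0.982292 = -16.5616
Value = -kr 16.56

-kr 16.56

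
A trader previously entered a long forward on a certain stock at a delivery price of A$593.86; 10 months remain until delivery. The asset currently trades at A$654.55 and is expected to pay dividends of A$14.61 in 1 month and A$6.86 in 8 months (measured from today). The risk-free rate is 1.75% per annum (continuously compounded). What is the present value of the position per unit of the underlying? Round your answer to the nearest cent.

PV(remaining dividends) I = 14.61·e^(−0.0175·1/12) + 6.86·e^(−0.0175·8/12) = 21.3691
Current forward F = (S − I)·e^(rT) = (654.55 − 21.3691)·e^(0.0175·10/12) = 633.1809 × 1.014690 = 642.4823
Value (long) = (F − K)·e^(−rT) = (642.4823 − 593.86) × 0.985522 = 47.9183
Value = A$47.92

A$47.92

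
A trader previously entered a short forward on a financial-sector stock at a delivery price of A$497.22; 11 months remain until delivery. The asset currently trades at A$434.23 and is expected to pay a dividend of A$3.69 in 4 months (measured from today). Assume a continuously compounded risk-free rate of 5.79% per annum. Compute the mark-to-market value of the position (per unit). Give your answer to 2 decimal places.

A$40.91

PV(remaining dividends) I = 3.69·e^(−0.0579·4/12) = 3.6195
Current forward F = (S − I)·e^(rT) = (434.23 − 3.6195)·e^(0.0579·11/12) = 430.6105 × 1.054509 = 454.0826
Value (long) = (F − K)·e^(−rT) = (454.0826 − 497.22) × 0.948309 = -40.9076
Short position value = −(long value) = A$40.91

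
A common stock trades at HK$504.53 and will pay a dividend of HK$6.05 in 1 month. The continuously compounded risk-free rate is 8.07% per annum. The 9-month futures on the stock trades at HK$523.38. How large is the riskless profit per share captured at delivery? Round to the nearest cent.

PV(dividends) I = 6.05·e^(−0.0807·1/12) = 6.0095
Fair futures F* = (S − I)·e^(rT) = (504.53 − 6.0095)·e^0.060525 = 498.5205 × 1.062394 = 529.6252
Market HK$523.38 < fair 529.6252: forward underpriced → reverse cash-and-carry (short the stock, invest proceeds at r, pay the dividends, go long the forward).
Profit at T = |F_mkt − F*| = |523.38 − 529.6252| = HK$6.25 per share

HK$6.25 per share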